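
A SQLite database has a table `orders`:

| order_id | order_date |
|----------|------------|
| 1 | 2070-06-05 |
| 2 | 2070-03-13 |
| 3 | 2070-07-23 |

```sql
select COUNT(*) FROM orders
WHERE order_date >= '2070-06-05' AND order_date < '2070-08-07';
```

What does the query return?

2

Rows in [2070-06-05, 2070-08-07): 2070-06-05, 2070-07-23 → 2 rows.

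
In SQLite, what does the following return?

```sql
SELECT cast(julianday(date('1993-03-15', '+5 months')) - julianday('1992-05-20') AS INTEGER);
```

452

Adding +5 months to 1993-03-15 gives 1993-08-15.
11 days remain in May 1992 after the 20th (31 − 20).
Full months from June 1992 through July 1993 contribute their day counts.
Then 15 days into August 1993.
Total: 11 + 30 + 31 + 31 + 30 + 31 + 30 + 31 + 31 + 28 + 31 + 30 + 31 + 30 + 31 + 15 = 452.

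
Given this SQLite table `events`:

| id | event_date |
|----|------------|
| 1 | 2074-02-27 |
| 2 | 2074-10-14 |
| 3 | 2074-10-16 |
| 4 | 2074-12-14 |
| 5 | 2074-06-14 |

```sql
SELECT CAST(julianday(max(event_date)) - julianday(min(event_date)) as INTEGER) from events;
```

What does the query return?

MIN = 2074-02-27, MAX = 2074-12-14.
1 day remains in February 2074 after the 27th (28 − 27).
Full months from March 2074 through November 2074 contribute their day counts.
Then 14 days into December 2074.
Total: 1 + 31 + 30 + 31 + 30 + 31 + 31 + 30 + 31 + 30 + 14 = 290.

290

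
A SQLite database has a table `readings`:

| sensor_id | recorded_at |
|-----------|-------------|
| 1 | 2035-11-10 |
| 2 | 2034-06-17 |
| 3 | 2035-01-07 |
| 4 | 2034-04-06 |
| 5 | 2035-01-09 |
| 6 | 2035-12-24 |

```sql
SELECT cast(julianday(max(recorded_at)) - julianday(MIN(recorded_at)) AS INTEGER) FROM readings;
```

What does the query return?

627

MIN = 2034-04-06, MAX = 2035-12-24.
24 days remain in April 2034 after the 6th (30 − 6).
Full months from May 2034 through November 2035 contribute their day counts.
Then 24 days into December 2035.
Total: 24 + 31 + 30 + 31 + 31 + 30 + 31 + 30 + 31 + 31 + 28 + 31 + 30 + 31 + 30 + 31 + 31 + 30 + 31 + 30 + 24 = 627.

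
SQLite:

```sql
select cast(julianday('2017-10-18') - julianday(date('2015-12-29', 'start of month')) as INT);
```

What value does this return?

687

`start of month` rewinds 2015-12-29 to 2015-12-01.
30 days remain in December 2015 after the 1st (31 − 1).
Full months from January 2016 through September 2017 contribute their day counts.
Then 18 days into October 2017.
Total: 30 + 31 + 29 + 31 + 30 + 31 + 30 + 31 + 31 + 30 + 31 + 30 + 31 + 31 + 28 + 31 + 30 + 31 + 30 + 31 + 31 + 30 + 18 = 687.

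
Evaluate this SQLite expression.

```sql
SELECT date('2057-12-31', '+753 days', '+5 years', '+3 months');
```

2065-04-23

Applying '+753 days' to 2057-12-31: counting 753 days forward gives 2060-01-23.
Adding +5 years to 2060-01-23 gives 2065-01-23.
Adding +3 months to 2065-01-23 gives 2065-04-23.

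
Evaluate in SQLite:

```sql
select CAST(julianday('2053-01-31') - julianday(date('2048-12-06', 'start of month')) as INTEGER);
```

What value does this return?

`start of month` rewinds 2048-12-06 to 2048-12-01.
30 days remain in December 2048 after the 1st (31 − 1).
Full months from January 2049 through December 2052 contribute their day counts.
Then 31 days into January 2053.
Total: 30 + 31 + 28 + 31 + 30 + 31 + 30 + 31 + 31 + 30 + 31 + 30 + 31 + 31 + 28 + 31 + 30 + 31 + 30 + 31 + 31 + 30 + 31 + 30 + 31 + 31 + 28 + 31 + 30 + 31 + 30 + 31 + 31 + 30 + 31 + 30 + 31 + 31 + 29 + 31 + 30 + 31 + 30 + 31 + 31 + 30 + 31 + 30 + 31 + 31 = 1522.

1522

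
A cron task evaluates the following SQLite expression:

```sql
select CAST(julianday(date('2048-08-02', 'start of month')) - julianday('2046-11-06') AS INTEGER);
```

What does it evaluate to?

`start of month` rewinds 2048-08-02 to 2048-08-01.
24 days remain in November 2046 after the 6th (30 − 6).
Full months from December 2046 through July 2048 contribute their day counts.
Then 1 day into August 2048.
Total: 24 + 31 + 31 + 28 + 31 + 30 + 31 + 30 + 31 + 31 + 30 + 31 + 30 + 31 + 31 + 29 + 31 + 30 + 31 + 30 + 31 + 1 = 634.

634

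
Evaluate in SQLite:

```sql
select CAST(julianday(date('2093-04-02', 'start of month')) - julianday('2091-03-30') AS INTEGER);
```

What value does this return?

733

`start of month` rewinds 2093-04-02 to 2093-04-01.
1 day remains in March 2091 after the 30th (31 − 30).
Full months from April 2091 through March 2093 contribute their day counts.
Then 1 day into April 2093.
Total: 1 + 30 + 31 + 30 + 31 + 31 + 30 + 31 + 30 + 31 + 31 + 29 + 31 + 30 + 31 + 30 + 31 + 31 + 30 + 31 + 30 + 31 + 31 + 28 + 31 + 1 = 733.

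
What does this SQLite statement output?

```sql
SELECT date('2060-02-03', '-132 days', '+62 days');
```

Applying '-132 days' to 2060-02-03: counting 132 days back gives 2059-09-24.
Applying '+62 days' to 2059-09-24: counting 62 days forward gives 2059-11-25.

2059-11-25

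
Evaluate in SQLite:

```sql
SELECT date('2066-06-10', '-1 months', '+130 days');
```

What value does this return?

2066-09-17

Adding -1 month to 2066-06-10 gives 2066-05-10.
Applying '+130 days' to 2066-05-10: counting 130 days forward gives 2066-09-17.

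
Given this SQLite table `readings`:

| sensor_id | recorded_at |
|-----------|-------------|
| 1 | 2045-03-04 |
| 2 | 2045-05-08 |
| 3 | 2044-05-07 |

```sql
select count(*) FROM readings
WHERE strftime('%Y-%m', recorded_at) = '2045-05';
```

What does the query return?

Rows with year-month 2045-05: 2045-05-08 → 1.

1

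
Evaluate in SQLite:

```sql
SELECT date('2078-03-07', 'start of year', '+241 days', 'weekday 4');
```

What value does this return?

2078-09-01

`start of year` rewinds 2078-03-07 to 2078-01-01.
Applying '+241 days' to 2078-01-01: counting 241 days forward gives 2078-08-30.
`weekday 4` advances to the next Thursday; 2078-08-30 is a Tuesday, so it moves forward to 2078-09-01.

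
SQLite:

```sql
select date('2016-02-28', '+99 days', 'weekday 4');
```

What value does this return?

2016-06-09

Applying '+99 days' to 2016-02-28: counting 99 days forward gives 2016-06-06.
`weekday 4` advances to the next Thursday; 2016-06-06 is a Monday, so it moves forward to 2016-06-09.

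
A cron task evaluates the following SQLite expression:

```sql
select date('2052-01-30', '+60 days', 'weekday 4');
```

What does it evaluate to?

2052-04-04

Applying '+60 days' to 2052-01-30: counting 60 days forward gives 2052-03-30.
`weekday 4` advances to the next Thursday; 2052-03-30 is a Saturday, so it moves forward to 2052-04-04.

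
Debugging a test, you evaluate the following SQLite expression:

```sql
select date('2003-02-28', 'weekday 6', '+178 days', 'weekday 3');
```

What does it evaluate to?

2003-08-27

`weekday 6` advances to the next Saturday; 2003-02-28 is a Friday, so it moves forward to 2003-03-01.
Applying '+178 days' to 2003-03-01: counting 178 days forward gives 2003-08-26.
`weekday 3` advances to the next Wednesday; 2003-08-26 is a Tuesday, so it moves forward to 2003-08-27.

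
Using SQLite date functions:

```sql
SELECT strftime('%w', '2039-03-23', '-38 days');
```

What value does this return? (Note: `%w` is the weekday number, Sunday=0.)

First apply '-38 days': 2039-03-23 → 2039-02-13.
2039-02-13 is a Sunday; with Sunday=0 that is 0.

0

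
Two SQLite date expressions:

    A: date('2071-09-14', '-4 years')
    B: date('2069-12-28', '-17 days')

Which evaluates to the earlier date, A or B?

A

A = 2067-09-14.
B = 2069-12-11.
A is earlier.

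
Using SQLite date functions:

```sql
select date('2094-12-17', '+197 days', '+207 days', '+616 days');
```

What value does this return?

2097-10-02

Applying '+197 days' to 2094-12-17: counting 197 days forward gives 2095-07-02.
Applying '+207 days' to 2095-07-02: counting 207 days forward gives 2096-01-25.
Applying '+616 days' to 2096-01-25: counting 616 days forward gives 2097-10-02.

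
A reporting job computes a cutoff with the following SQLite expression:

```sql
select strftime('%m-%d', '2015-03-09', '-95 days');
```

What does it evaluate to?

First apply '-95 days': 2015-03-09 → 2014-12-04.
`%m-%d` extracts the month-day: 12-04.

12-04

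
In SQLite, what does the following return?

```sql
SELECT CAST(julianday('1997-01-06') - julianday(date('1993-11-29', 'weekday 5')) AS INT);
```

`weekday 5` advances to the next Friday; 1993-11-29 is a Monday, so it moves forward to 1993-12-03.
28 days remain in December 1993 after the 3rd (31 − 3).
Full months from January 1994 through December 1996 contribute their day counts.
Then 6 days into January 1997.
Total: 28 + 31 + 28 + 31 + 30 + 31 + 30 + 31 + 31 + 30 + 31 + 30 + 31 + 31 + 28 + 31 + 30 + 31 + 30 + 31 + 31 + 30 + 31 + 30 + 31 + 31 + 29 + 31 + 30 + 31 + 30 + 31 + 31 + 30 + 31 + 30 + 31 + 6 = 1130.

1130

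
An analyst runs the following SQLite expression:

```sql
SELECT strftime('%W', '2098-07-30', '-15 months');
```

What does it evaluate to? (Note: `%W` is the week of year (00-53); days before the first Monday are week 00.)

First apply '-15 months': 2098-07-30 → 2097-04-30.
2097-04-30 is a Tuesday. SQLite's %W counts Mondays since the year started; the result is 17.

17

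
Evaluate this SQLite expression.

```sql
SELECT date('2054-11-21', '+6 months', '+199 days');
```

Adding +6 months to 2054-11-21 gives 2055-05-21.
Applying '+199 days' to 2055-05-21: counting 199 days forward gives 2055-12-06.

2055-12-06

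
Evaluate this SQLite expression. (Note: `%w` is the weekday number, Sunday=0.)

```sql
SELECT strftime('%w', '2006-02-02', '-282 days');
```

2

First apply '-282 days': 2006-02-02 → 2005-04-26.
2005-04-26 is a Tuesday; with Sunday=0 that is 2.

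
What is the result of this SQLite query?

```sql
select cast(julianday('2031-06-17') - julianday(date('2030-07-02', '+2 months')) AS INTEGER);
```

Adding +2 months to 2030-07-02 gives 2030-09-02.
28 days remain in September 2030 after the 2nd (30 − 2).
Full months from October 2030 through May 2031 contribute their day counts.
Then 17 days into June 2031.
Total: 28 + 31 + 30 + 31 + 31 + 28 + 31 + 30 + 31 + 17 = 288.

288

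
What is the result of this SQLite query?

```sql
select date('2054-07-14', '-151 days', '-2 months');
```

2053-12-13

Applying '-151 days' to 2054-07-14: counting 151 days back gives 2054-02-13.
Adding -2 months to 2054-02-13 gives 2053-12-13.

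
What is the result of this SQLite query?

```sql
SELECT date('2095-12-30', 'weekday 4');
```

`weekday 4` advances to the next Thursday; 2095-12-30 is a Friday, so it moves forward to 2096-01-05.

2096-01-05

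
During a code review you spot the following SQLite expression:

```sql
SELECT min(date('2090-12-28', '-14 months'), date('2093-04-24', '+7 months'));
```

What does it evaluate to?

date('2090-12-28', '-14 months') → 2089-10-28.
date('2093-04-24', '+7 months') → 2093-11-24.
Earlier of the two is 2089-10-28.

2089-10-28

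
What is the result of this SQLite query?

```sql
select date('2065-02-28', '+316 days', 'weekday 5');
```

Applying '+316 days' to 2065-02-28: counting 316 days forward gives 2066-01-10.
`weekday 5` advances to the next Friday; 2066-01-10 is a Sunday, so it moves forward to 2066-01-15.

2066-01-15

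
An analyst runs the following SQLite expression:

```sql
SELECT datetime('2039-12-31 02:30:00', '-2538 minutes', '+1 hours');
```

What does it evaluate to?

2538 minutes = 42h 18m; -2538 minutes from 2039-12-31 02:30:00 is 2039-12-29 08:12:00 (crosses midnight).
+1 hours from 2039-12-29 08:12:00 is 2039-12-29 09:12:00.

2039-12-29 09:12:00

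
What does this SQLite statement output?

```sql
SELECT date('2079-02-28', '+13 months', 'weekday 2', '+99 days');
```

2080-07-10

Adding +13 months to 2079-02-28 gives 2080-03-28.
`weekday 2` advances to the next Tuesday; 2080-03-28 is a Thursday, so it moves forward to 2080-04-02.
Applying '+99 days' to 2080-04-02: counting 99 days forward gives 2080-07-10.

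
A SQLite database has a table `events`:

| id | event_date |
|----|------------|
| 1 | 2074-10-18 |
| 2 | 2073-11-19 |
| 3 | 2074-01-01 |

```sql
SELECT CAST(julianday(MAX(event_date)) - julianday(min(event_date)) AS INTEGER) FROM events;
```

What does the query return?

333

MIN = 2073-11-19, MAX = 2074-10-18.
11 days remain in November 2073 after the 19th (30 − 19).
Full months from December 2073 through September 2074 contribute their day counts.
Then 18 days into October 2074.
Total: 11 + 31 + 31 + 28 + 31 + 30 + 31 + 30 + 31 + 31 + 30 + 18 = 333.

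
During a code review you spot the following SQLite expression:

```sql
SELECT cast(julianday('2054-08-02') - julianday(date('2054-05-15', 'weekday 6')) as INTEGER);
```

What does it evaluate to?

78

`weekday 6` advances to the next Saturday; 2054-05-15 is a Friday, so it moves forward to 2054-05-16.
15 days remain in May 2054 after the 16th (31 − 16).
June 2054: 30 days.
July 2054: 31 days.
Then 2 days into August 2054.
Total: 15 + 30 + 31 + 2 = 78.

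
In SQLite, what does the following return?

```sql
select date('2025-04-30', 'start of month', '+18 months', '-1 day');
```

`start of month` rewinds 2025-04-30 to 2025-04-01.
Adding +18 months to 2025-04-01 gives 2026-10-01.
Going back 1 day from 2026-10-01 reaches 2026-09-30 (last day of September, 30 days).

2026-09-30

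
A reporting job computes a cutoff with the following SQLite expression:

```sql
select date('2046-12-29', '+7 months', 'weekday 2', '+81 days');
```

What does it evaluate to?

Adding +7 months to 2046-12-29 gives 2047-07-29.
`weekday 2` advances to the next Tuesday; 2047-07-29 is a Monday, so it moves forward to 2047-07-30.
Applying '+81 days' to 2047-07-30: counting 81 days forward gives 2047-10-19.

2047-10-19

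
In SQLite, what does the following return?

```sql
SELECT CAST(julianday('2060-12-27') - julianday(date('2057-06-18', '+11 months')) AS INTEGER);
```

Adding +11 months to 2057-06-18 gives 2058-05-18.
13 days remain in May 2058 after the 18th (31 − 18).
Full months from June 2058 through November 2060 contribute their day counts.
Then 27 days into December 2060.
Total: 13 + 30 + 31 + 31 + 30 + 31 + 30 + 31 + 31 + 28 + 31 + 30 + 31 + 30 + 31 + 31 + 30 + 31 + 30 + 31 + 31 + 29 + 31 + 30 + 31 + 30 + 31 + 31 + 30 + 31 + 30 + 27 = 954.

954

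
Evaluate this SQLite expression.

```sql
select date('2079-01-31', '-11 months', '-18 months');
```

Adding -11 months to 2079-01-31 targets 2078-02-31. February 2078 has only 28 days, so SQLite normalizes the 3-day overflow forward to 2078-03-03.
Adding -18 months to 2078-03-03 gives 2076-09-03.

2076-09-03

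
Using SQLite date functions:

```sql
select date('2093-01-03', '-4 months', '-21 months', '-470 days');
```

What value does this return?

Adding -4 months to 2093-01-03 gives 2092-09-03.
Adding -21 months to 2092-09-03 gives 2090-12-03.
Applying '-470 days' to 2090-12-03: counting 470 days back gives 2089-08-20.

2089-08-20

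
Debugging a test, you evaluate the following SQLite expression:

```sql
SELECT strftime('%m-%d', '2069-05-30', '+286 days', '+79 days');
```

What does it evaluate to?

First apply '+286 days', '+79 days': 2069-05-30 → 2070-05-30.
`%m-%d` extracts the month-day: 05-30.

05-30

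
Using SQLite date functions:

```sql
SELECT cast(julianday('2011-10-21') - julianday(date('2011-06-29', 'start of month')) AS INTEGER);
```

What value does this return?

142

`start of month` rewinds 2011-06-29 to 2011-06-01.
29 days remain in June 2011 after the 1st (30 − 1).
July 2011: 31 days.
August 2011: 31 days.
September 2011: 30 days.
Then 21 days into October 2011.
Total: 29 + 31 + 31 + 30 + 21 = 142.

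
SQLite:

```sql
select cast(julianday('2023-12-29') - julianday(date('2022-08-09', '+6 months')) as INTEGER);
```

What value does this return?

Adding +6 months to 2022-08-09 gives 2023-02-09.
19 days remain in February 2023 after the 9th (28 − 9).
Full months from March 2023 through November 2023 contribute their day counts.
Then 29 days into December 2023.
Total: 19 + 31 + 30 + 31 + 30 + 31 + 31 + 30 + 31 + 30 + 29 = 323.

323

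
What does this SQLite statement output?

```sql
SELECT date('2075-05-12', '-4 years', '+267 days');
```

2072-02-03

Adding -4 years to 2075-05-12 gives 2071-05-12.
Applying '+267 days' to 2071-05-12: counting 267 days forward gives 2072-02-03.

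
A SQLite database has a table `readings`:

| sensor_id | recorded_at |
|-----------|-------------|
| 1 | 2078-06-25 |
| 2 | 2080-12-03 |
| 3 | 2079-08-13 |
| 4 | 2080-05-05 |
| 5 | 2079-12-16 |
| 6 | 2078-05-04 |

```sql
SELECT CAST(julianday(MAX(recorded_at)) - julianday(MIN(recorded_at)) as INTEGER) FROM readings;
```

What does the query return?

MIN = 2078-05-04, MAX = 2080-12-03.
27 days remain in May 2078 after the 4th (31 − 4).
Full months from June 2078 through November 2080 contribute their day counts.
Then 3 days into December 2080.
Total: 27 + 30 + 31 + 31 + 30 + 31 + 30 + 31 + 31 + 28 + 31 + 30 + 31 + 30 + 31 + 31 + 30 + 31 + 30 + 31 + 31 + 29 + 31 + 30 + 31 + 30 + 31 + 31 + 30 + 31 + 30 + 3 = 944.

944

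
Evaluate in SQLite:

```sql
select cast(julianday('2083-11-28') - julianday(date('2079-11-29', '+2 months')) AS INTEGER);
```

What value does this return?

Adding +2 months to 2079-11-29 gives 2080-01-29.
2 days remain in January 2080 after the 29th (31 − 29).
Full months from February 2080 through October 2083 contribute their day counts.
Then 28 days into November 2083.
Total: 2 + 29 + 31 + 30 + 31 + 30 + 31 + 31 + 30 + 31 + 30 + 31 + 31 + 28 + 31 + 30 + 31 + 30 + 31 + 31 + 30 + 31 + 30 + 31 + 31 + 28 + 31 + 30 + 31 + 30 + 31 + 31 + 30 + 31 + 30 + 31 + 31 + 28 + 31 + 30 + 31 + 30 + 31 + 31 + 30 + 31 + 28 = 1399.

1399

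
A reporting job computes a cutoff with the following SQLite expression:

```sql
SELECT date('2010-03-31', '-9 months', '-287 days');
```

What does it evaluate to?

2008-09-17

Adding -9 months to 2010-03-31 targets 2009-06-31. June 2009 has only 30 days, so SQLite normalizes the 1-day overflow forward to 2009-07-01.
Applying '-287 days' to 2009-07-01: counting 287 days back gives 2008-09-17.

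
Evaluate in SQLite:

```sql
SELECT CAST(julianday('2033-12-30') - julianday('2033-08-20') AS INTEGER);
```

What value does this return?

11 days remain in August 2033 after the 20th (31 − 20).
September 2033: 30 days.
October 2033: 31 days.
November 2033: 30 days.
Then 30 days into December 2033.
Total: 11 + 30 + 31 + 30 + 30 = 132.

132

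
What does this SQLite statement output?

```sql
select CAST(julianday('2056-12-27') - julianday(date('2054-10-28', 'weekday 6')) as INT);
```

`weekday 6` advances to the next Saturday; 2054-10-28 is a Wednesday, so it moves forward to 2054-10-31.
0 days remain in October 2054 after the 31st (31 − 31).
Full months from November 2054 through November 2056 contribute their day counts.
Then 27 days into December 2056.
Total: 0 + 30 + 31 + 31 + 28 + 31 + 30 + 31 + 30 + 31 + 31 + 30 + 31 + 30 + 31 + 31 + 29 + 31 + 30 + 31 + 30 + 31 + 31 + 30 + 31 + 30 + 27 = 788.

788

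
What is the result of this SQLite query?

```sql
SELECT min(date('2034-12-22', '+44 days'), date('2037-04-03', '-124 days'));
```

2035-02-04

date('2034-12-22', '+44 days') → 2035-02-04.
date('2037-04-03', '-124 days') → 2036-11-30.
Earlier of the two is 2035-02-04.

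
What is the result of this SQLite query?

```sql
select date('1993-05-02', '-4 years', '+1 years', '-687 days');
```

Adding -4 years to 1993-05-02 gives 1989-05-02.
Adding +1 year to 1989-05-02 gives 1990-05-02.
Applying '-687 days' to 1990-05-02: counting 687 days back gives 1988-06-14.

1988-06-14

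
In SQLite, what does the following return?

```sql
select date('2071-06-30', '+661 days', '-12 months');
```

2072-04-21

Applying '+661 days' to 2071-06-30: counting 661 days forward gives 2073-04-21.
Adding -12 months to 2073-04-21 gives 2072-04-21.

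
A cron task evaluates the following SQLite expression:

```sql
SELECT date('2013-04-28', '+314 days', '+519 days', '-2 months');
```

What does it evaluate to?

Applying '+314 days' to 2013-04-28: counting 314 days forward gives 2014-03-08.
Applying '+519 days' to 2014-03-08: counting 519 days forward gives 2015-08-09.
Adding -2 months to 2015-08-09 gives 2015-06-09.

2015-06-09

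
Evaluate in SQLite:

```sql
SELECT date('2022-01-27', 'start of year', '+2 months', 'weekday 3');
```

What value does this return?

2022-03-02

`start of year` rewinds 2022-01-27 to 2022-01-01.
Adding +2 months to 2022-01-01 gives 2022-03-01.
`weekday 3` advances to the next Wednesday; 2022-03-01 is a Tuesday, so it moves forward to 2022-03-02.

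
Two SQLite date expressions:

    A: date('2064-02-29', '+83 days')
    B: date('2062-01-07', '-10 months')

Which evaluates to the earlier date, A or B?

B

A = 2064-05-22.
B = 2061-03-07.
B is earlier.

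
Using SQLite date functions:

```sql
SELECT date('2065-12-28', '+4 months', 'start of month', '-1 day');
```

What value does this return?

2066-03-31

Adding +4 months to 2065-12-28 gives 2066-04-28.
`start of month` rewinds 2066-04-28 to 2066-04-01.
Going back 1 day from 2066-04-01 reaches 2066-03-31 (last day of March, 31 days).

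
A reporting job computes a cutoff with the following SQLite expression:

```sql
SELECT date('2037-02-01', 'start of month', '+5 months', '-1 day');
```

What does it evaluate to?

2037-06-30

`start of month` rewinds 2037-02-01 to 2037-02-01.
Adding +5 months to 2037-02-01 gives 2037-07-01.
Going back 1 day from 2037-07-01 reaches 2037-06-30 (last day of June, 30 days).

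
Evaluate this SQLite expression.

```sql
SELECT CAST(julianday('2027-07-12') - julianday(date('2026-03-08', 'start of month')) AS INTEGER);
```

`start of month` rewinds 2026-03-08 to 2026-03-01.
30 days remain in March 2026 after the 1st (31 − 1).
Full months from April 2026 through June 2027 contribute their day counts.
Then 12 days into July 2027.
Total: 30 + 30 + 31 + 30 + 31 + 31 + 30 + 31 + 30 + 31 + 31 + 28 + 31 + 30 + 31 + 30 + 12 = 498.

498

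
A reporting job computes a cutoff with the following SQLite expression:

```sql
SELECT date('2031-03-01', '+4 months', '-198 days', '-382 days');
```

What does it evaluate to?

Adding +4 months to 2031-03-01 gives 2031-07-01.
Applying '-198 days' to 2031-07-01: counting 198 days back gives 2030-12-15.
Applying '-382 days' to 2030-12-15: counting 382 days back gives 2029-11-28.

2029-11-28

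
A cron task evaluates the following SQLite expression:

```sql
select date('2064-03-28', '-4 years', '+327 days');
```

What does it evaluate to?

2061-02-18

Adding -4 years to 2064-03-28 gives 2060-03-28.
Applying '+327 days' to 2060-03-28: counting 327 days forward gives 2061-02-18.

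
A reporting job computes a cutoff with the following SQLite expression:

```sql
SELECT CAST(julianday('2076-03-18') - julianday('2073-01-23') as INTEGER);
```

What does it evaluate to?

8 days remain in January 2073 after the 23rd (31 − 23).
Full months from February 2073 through February 2076 contribute their day counts.
Then 18 days into March 2076.
Total: 8 + 28 + 31 + 30 + 31 + 30 + 31 + 31 + 30 + 31 + 30 + 31 + 31 + 28 + 31 + 30 + 31 + 30 + 31 + 31 + 30 + 31 + 30 + 31 + 31 + 28 + 31 + 30 + 31 + 30 + 31 + 31 + 30 + 31 + 30 + 31 + 31 + 29 + 18 = 1150.

1150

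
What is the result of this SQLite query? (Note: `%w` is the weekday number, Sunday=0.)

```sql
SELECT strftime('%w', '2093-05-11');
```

1

2093-05-11 is a Monday; with Sunday=0 that is 1.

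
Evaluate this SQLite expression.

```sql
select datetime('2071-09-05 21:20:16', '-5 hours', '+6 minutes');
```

-5 hours from 2071-09-05 21:20:16 is 2071-09-05 16:20:16.
+6 minutes from 2071-09-05 16:20:16 is 2071-09-05 16:26:16.

2071-09-05 16:26:16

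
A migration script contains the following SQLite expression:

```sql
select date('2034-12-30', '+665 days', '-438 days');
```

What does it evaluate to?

2035-08-14

Applying '+665 days' to 2034-12-30: counting 665 days forward gives 2036-10-25.
Applying '-438 days' to 2036-10-25: counting 438 days back gives 2035-08-14.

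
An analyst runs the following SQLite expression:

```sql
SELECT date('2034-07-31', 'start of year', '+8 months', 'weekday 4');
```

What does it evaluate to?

2034-09-07

`start of year` rewinds 2034-07-31 to 2034-01-01.
Adding +8 months to 2034-01-01 gives 2034-09-01.
`weekday 4` advances to the next Thursday; 2034-09-01 is a Friday, so it moves forward to 2034-09-07.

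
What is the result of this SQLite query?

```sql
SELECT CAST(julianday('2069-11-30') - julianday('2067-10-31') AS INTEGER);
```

761

0 days remain in October 2067 after the 31st (31 − 31).
Full months from November 2067 through October 2069 contribute their day counts.
Then 30 days into November 2069.
Total: 0 + 30 + 31 + 31 + 29 + 31 + 30 + 31 + 30 + 31 + 31 + 30 + 31 + 30 + 31 + 31 + 28 + 31 + 30 + 31 + 30 + 31 + 31 + 30 + 31 + 30 = 761.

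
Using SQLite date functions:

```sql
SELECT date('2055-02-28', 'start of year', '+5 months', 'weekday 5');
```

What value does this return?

`start of year` rewinds 2055-02-28 to 2055-01-01.
Adding +5 months to 2055-01-01 gives 2055-06-01.
`weekday 5` advances to the next Friday; 2055-06-01 is a Tuesday, so it moves forward to 2055-06-04.

2055-06-04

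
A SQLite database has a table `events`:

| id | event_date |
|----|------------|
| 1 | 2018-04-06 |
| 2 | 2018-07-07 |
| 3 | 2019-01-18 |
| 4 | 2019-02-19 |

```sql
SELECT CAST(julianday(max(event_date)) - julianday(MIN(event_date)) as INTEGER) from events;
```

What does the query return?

MIN = 2018-04-06, MAX = 2019-02-19.
24 days remain in April 2018 after the 6th (30 − 6).
Full months from May 2018 through January 2019 contribute their day counts.
Then 19 days into February 2019.
Total: 24 + 31 + 30 + 31 + 31 + 30 + 31 + 30 + 31 + 31 + 19 = 319.

319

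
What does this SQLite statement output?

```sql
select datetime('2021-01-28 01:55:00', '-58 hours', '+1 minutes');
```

2021-01-25 15:56:00

-58 hours from 2021-01-28 01:55:00 is 2021-01-25 15:55:00 (crosses midnight).
+1 minutes from 2021-01-25 15:55:00 is 2021-01-25 15:56:00.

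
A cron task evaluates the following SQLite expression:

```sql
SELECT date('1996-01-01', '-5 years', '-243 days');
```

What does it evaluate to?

1990-05-03

Adding -5 years to 1996-01-01 gives 1991-01-01.
Applying '-243 days' to 1991-01-01: counting 243 days back gives 1990-05-03.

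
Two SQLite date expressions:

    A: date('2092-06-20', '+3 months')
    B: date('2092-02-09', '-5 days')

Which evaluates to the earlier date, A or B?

B

A = 2092-09-20.
B = 2092-02-04.
B is earlier.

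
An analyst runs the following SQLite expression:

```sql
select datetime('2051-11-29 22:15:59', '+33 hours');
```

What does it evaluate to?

2051-12-01 07:15:59

+33 hours from 2051-11-29 22:15:59 is 2051-12-01 07:15:59 (crosses midnight).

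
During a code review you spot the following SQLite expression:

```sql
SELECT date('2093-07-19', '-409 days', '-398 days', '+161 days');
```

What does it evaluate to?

2091-10-12

Applying '-409 days' to 2093-07-19: counting 409 days back gives 2092-06-05.
Applying '-398 days' to 2092-06-05: counting 398 days back gives 2091-05-04.
Applying '+161 days' to 2091-05-04: counting 161 days forward gives 2091-10-12.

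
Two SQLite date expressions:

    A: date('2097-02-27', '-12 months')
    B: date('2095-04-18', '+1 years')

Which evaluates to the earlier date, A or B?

A

A = 2096-02-27.
B = 2096-04-18.
A is earlier.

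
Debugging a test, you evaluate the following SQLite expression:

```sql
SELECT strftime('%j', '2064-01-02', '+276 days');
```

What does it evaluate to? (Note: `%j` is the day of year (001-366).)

278

First apply '+276 days': 2064-01-02 → 2064-10-04.
Day-of-year for 2064-10-04: days since 2064-01-01 inclusive = 278, zero-padded to 278.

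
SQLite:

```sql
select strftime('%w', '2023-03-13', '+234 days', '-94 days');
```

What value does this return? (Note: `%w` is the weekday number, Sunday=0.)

1

First apply '+234 days', '-94 days': 2023-03-13 → 2023-07-31.
2023-07-31 is a Monday; with Sunday=0 that is 1.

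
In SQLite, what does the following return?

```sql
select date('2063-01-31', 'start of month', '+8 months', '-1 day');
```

`start of month` rewinds 2063-01-31 to 2063-01-01.
Adding +8 months to 2063-01-01 gives 2063-09-01.
Going back 1 day from 2063-09-01 reaches 2063-08-31 (last day of August, 31 days).

2063-08-31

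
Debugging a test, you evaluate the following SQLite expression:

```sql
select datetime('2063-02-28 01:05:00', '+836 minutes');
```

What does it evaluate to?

836 minutes = 13h 56m; +836 minutes from 2063-02-28 01:05:00 is 2063-02-28 15:01:00.

2063-02-28 15:01:00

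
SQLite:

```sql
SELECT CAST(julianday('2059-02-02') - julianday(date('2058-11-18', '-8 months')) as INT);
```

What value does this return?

Adding -8 months to 2058-11-18 gives 2058-03-18.
13 days remain in March 2058 after the 18th (31 − 18).
Full months from April 2058 through January 2059 contribute their day counts.
Then 2 days into February 2059.
Total: 13 + 30 + 31 + 30 + 31 + 31 + 30 + 31 + 30 + 31 + 31 + 2 = 321.

321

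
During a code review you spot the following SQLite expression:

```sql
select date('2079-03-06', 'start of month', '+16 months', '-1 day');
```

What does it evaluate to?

`start of month` rewinds 2079-03-06 to 2079-03-01.
Adding +16 months to 2079-03-01 gives 2080-07-01.
Going back 1 day from 2080-07-01 reaches 2080-06-30 (last day of June, 30 days).

2080-06-30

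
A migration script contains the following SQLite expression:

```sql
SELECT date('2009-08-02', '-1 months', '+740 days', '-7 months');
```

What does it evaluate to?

2010-12-12

Adding -1 month to 2009-08-02 gives 2009-07-02.
Applying '+740 days' to 2009-07-02: counting 740 days forward gives 2011-07-12.
Adding -7 months to 2011-07-12 gives 2010-12-12.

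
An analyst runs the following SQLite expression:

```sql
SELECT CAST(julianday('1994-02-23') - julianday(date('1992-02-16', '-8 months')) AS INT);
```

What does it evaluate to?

Adding -8 months to 1992-02-16 gives 1991-06-16.
14 days remain in June 1991 after the 16th (30 − 16).
Full months from July 1991 through January 1994 contribute their day counts.
Then 23 days into February 1994.
Total: 14 + 31 + 31 + 30 + 31 + 30 + 31 + 31 + 29 + 31 + 30 + 31 + 30 + 31 + 31 + 30 + 31 + 30 + 31 + 31 + 28 + 31 + 30 + 31 + 30 + 31 + 31 + 30 + 31 + 30 + 31 + 31 + 23 = 983.

983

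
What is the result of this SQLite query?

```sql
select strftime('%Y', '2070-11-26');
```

`%Y` extracts the 4-digit year: 2070.

2070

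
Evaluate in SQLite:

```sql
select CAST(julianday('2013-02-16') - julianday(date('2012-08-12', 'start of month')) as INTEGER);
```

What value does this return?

199

`start of month` rewinds 2012-08-12 to 2012-08-01.
30 days remain in August 2012 after the 1st (31 − 1).
September 2012: 30 days.
October 2012: 31 days.
November 2012: 30 days.
December 2012: 31 days.
January 2013: 31 days.
Then 16 days into February 2013.
Total: 30 + 30 + 31 + 30 + 31 + 31 + 16 = 199.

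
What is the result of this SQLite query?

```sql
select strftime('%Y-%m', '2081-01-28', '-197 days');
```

2080-07

First apply '-197 days': 2081-01-28 → 2080-07-15.
`%Y-%m` extracts the year-month: 2080-07.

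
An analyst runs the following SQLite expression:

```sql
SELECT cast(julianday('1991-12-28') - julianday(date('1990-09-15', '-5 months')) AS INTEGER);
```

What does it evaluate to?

622

Adding -5 months to 1990-09-15 gives 1990-04-15.
15 days remain in April 1990 after the 15th (30 − 15).
Full months from May 1990 through November 1991 contribute their day counts.
Then 28 days into December 1991.
Total: 15 + 31 + 30 + 31 + 31 + 30 + 31 + 30 + 31 + 31 + 28 + 31 + 30 + 31 + 30 + 31 + 31 + 30 + 31 + 30 + 28 = 622.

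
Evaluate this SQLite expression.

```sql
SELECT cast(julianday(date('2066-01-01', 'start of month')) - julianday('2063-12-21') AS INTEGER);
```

`start of month` rewinds 2066-01-01 to 2066-01-01.
10 days remain in December 2063 after the 21st (31 − 21).
Full months from January 2064 through December 2065 contribute their day counts.
Then 1 day into January 2066.
Total: 10 + 31 + 29 + 31 + 30 + 31 + 30 + 31 + 31 + 30 + 31 + 30 + 31 + 31 + 28 + 31 + 30 + 31 + 30 + 31 + 31 + 30 + 31 + 30 + 31 + 1 = 742.

742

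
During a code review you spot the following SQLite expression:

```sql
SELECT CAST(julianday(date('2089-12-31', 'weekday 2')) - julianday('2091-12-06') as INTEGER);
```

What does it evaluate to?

-702

`weekday 2` advances to the next Tuesday; 2089-12-31 is a Saturday, so it moves forward to 2090-01-03.
28 days remain in January 2090 after the 3rd (31 − 3).
Full months from February 2090 through November 2091 contribute their day counts.
Then 6 days into December 2091.
Total: 28 + 28 + 31 + 30 + 31 + 30 + 31 + 31 + 30 + 31 + 30 + 31 + 31 + 28 + 31 + 30 + 31 + 30 + 31 + 31 + 30 + 31 + 30 + 6 = 702.
The subtraction is earlier − later, so the result is −702 → -702.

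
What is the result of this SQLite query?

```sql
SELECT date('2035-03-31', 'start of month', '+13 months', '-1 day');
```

2036-03-31

`start of month` rewinds 2035-03-31 to 2035-03-01.
Adding +13 months to 2035-03-01 gives 2036-04-01.
Going back 1 day from 2036-04-01 reaches 2036-03-31 (last day of March, 31 days).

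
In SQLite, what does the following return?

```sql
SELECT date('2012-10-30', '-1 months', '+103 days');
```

Adding -1 month to 2012-10-30 gives 2012-09-30.
Applying '+103 days' to 2012-09-30: counting 103 days forward gives 2013-01-11.

2013-01-11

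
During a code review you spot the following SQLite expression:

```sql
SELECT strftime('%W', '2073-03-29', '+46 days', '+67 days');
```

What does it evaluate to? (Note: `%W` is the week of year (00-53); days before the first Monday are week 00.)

First apply '+46 days', '+67 days': 2073-03-29 → 2073-07-20.
2073-07-20 is a Thursday. SQLite's %W counts Mondays since the year started; the result is 29.

29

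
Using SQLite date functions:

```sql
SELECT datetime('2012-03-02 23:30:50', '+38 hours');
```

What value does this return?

2012-03-04 13:30:50

+38 hours from 2012-03-02 23:30:50 is 2012-03-04 13:30:50 (crosses midnight).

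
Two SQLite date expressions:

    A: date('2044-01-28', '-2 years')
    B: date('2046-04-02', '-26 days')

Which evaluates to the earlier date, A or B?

A = 2042-01-28.
B = 2046-03-07.
A is earlier.

A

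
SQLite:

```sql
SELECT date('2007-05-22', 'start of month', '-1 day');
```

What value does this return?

2007-04-30

`start of month` rewinds 2007-05-22 to 2007-05-01.
Going back 1 day from 2007-05-01 reaches 2007-04-30 (last day of April, 30 days).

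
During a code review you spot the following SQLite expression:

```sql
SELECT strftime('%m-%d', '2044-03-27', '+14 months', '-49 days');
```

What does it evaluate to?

04-08

First apply '+14 months', '-49 days': 2044-03-27 → 2045-04-08.
`%m-%d` extracts the month-day: 04-08.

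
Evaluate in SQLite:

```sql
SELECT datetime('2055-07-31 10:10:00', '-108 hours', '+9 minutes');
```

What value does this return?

2055-07-26 22:19:00

-108 hours from 2055-07-31 10:10:00 is 2055-07-26 22:10:00 (crosses midnight).
+9 minutes from 2055-07-26 22:10:00 is 2055-07-26 22:19:00.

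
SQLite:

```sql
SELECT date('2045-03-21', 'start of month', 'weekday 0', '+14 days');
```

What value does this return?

2045-03-19

`start of month` rewinds 2045-03-21 to 2045-03-01.
`weekday 0` advances to the next Sunday; 2045-03-01 is a Wednesday, so it moves forward to 2045-03-05.
Advancing 14 more days within March lands on 2045-03-19.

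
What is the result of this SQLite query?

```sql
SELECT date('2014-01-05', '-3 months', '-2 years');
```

Adding -3 months to 2014-01-05 gives 2013-10-05.
Adding -2 years to 2013-10-05 gives 2011-10-05.

2011-10-05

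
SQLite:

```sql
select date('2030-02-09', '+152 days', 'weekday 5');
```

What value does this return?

Applying '+152 days' to 2030-02-09: counting 152 days forward gives 2030-07-11.
`weekday 5` advances to the next Friday; 2030-07-11 is a Thursday, so it moves forward to 2030-07-12.

2030-07-12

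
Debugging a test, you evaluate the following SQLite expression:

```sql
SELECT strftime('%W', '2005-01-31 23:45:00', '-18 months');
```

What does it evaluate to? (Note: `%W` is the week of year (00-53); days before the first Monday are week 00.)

30

First apply '-18 months': 2005-01-31 23:45:00 → 2003-07-31 23:45:00.
2003-07-31 is a Thursday. SQLite's %W counts Mondays since the year started; the result is 30.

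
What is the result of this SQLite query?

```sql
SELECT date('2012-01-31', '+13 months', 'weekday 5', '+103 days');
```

Adding +13 months to 2012-01-31 targets 2013-02-31. February 2013 has only 28 days, so SQLite normalizes the 3-day overflow forward to 2013-03-03.
`weekday 5` advances to the next Friday; 2013-03-03 is a Sunday, so it moves forward to 2013-03-08.
Applying '+103 days' to 2013-03-08: counting 103 days forward gives 2013-06-19.

2013-06-19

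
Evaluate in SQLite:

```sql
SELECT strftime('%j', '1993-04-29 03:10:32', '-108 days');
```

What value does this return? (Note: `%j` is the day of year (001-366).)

011

First apply '-108 days': 1993-04-29 03:10:32 → 1993-01-11 03:10:32.
Day-of-year for 1993-01-11: days since 1993-01-01 inclusive = 11, zero-padded to 011.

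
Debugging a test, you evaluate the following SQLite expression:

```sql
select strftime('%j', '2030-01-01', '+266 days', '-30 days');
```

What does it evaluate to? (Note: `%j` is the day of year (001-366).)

First apply '+266 days', '-30 days': 2030-01-01 → 2030-08-25.
Day-of-year for 2030-08-25: days since 2030-01-01 inclusive = 237, zero-padded to 237.

237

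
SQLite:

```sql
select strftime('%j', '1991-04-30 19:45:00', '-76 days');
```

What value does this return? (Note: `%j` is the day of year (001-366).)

044

First apply '-76 days': 1991-04-30 19:45:00 → 1991-02-13 19:45:00.
Day-of-year for 1991-02-13: days since 1991-01-01 inclusive = 44, zero-padded to 044.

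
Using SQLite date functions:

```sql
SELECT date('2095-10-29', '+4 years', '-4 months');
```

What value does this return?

2099-06-29

Adding +4 years to 2095-10-29 gives 2099-10-29.
Adding -4 months to 2099-10-29 gives 2099-06-29.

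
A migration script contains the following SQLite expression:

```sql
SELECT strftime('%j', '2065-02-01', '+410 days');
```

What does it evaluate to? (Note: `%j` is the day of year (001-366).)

First apply '+410 days': 2065-02-01 → 2066-03-18.
Day-of-year for 2066-03-18: days since 2066-01-01 inclusive = 77, zero-padded to 077.

077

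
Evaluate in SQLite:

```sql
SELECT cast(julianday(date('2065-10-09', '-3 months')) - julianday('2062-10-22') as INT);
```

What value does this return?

Adding -3 months to 2065-10-09 gives 2065-07-09.
9 days remain in October 2062 after the 22nd (31 − 22).
Full months from November 2062 through June 2065 contribute their day counts.
Then 9 days into July 2065.
Total: 9 + 30 + 31 + 31 + 28 + 31 + 30 + 31 + 30 + 31 + 31 + 30 + 31 + 30 + 31 + 31 + 29 + 31 + 30 + 31 + 30 + 31 + 31 + 30 + 31 + 30 + 31 + 31 + 28 + 31 + 30 + 31 + 30 + 9 = 991.

991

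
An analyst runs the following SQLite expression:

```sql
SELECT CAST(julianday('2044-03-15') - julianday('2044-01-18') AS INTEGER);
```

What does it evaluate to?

57

13 days remain in January 2044 after the 18th (31 − 18).
February 2044: 29 days (leap year).
Then 15 days into March 2044.
Total: 13 + 29 + 15 = 57.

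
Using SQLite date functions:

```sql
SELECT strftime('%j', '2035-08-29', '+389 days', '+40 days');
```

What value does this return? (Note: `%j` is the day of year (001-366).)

305

First apply '+389 days', '+40 days': 2035-08-29 → 2036-10-31.
Day-of-year for 2036-10-31: days since 2036-01-01 inclusive = 305, zero-padded to 305.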